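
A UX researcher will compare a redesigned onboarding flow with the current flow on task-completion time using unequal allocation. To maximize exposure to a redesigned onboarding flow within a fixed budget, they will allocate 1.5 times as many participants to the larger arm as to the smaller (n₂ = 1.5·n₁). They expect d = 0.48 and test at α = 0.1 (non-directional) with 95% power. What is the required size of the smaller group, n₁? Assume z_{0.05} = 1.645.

With allocation ratio k = n₂/n₁ = 1.5, Var(x̄₁−x̄₂) = σ²(1/n₁ + 1/(k·n₁)) = σ²·(k+1)/(k·n₁).
So n₁ = (1 + 1/k)·((z_{α/2} + z_β)/d)² = 1.667 × (3.290/0.48)².
n₁ = 1.667 × 46.98 = 78.3.
Round up: n₁ = 79, giving n₂ = ⌈1.5 × 79⌉ = ⌈118.5⌉ = 119.

n₁ = 79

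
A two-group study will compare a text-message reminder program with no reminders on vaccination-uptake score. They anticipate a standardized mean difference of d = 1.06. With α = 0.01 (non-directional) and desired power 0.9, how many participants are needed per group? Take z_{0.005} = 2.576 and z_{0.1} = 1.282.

n = 27 per group

For two independent groups with equal n: n = 2·((z_{α/2} + z_β) / d)².
z_{α/2} + z_β = 2.576 + 1.282 = 3.858.
n = 2 × (3.858 / 1.06)² = 2 × 3.640² = 2 × 13.25 = 26.5.
Round up to the next whole participant.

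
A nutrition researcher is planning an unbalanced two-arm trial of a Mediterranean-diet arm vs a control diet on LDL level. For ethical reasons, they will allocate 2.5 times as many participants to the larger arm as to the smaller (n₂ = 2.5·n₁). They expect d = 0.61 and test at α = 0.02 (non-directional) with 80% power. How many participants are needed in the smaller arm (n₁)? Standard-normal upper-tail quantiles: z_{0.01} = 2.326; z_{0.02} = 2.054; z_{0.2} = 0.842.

n₁ = 38

With allocation ratio k = n₂/n₁ = 2.5, Var(x̄₁−x̄₂) = σ²(1/n₁ + 1/(k·n₁)) = σ²·(k+1)/(k·n₁).
So n₁ = (1 + 1/k)·((z_{α/2} + z_β)/d)² = 1.400 × (3.168/0.61)².
n₁ = 1.400 × 26.97 = 37.8.
Round up: n₁ = 38, giving n₂ = 2.5 × 38 = 95.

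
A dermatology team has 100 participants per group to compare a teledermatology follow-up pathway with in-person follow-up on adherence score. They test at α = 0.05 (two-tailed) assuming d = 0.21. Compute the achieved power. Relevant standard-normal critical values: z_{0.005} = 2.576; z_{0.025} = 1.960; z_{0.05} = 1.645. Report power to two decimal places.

For two equal groups, power = Φ(d·√(n/2) − z_{α/2}).
d·√(n/2) = 0.21 × √(100/2) = 0.21 × 7.071 = 1.485.
z_β = 1.485 − 1.960 = -0.475.
Power = Φ(-0.475) = 0.317.

power ≈ 0.32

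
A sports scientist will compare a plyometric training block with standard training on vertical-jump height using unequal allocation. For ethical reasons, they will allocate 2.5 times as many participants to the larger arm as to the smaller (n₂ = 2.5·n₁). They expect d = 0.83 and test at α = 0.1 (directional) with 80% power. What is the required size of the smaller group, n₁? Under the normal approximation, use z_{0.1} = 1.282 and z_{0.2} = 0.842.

With allocation ratio k = n₂/n₁ = 2.5, Var(x̄₁−x̄₂) = σ²(1/n₁ + 1/(k·n₁)) = σ²·(k+1)/(k·n₁).
So n₁ = (1 + 1/k)·((z_{α} + z_β)/d)² = 1.400 × (2.124/0.83)².
n₁ = 1.400 × 6.55 = 9.2.
Round up: n₁ = 10, giving n₂ = 2.5 × 10 = 25.

n₁ = 10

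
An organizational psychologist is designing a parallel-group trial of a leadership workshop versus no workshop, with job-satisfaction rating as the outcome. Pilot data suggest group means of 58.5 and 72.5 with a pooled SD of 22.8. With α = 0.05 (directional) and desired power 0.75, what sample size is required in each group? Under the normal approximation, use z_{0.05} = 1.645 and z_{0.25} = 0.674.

Cohen's d = |M₁ − M₂| / SD_pooled = |58.5 − 72.5| / 22.8 = 14.0 / 22.8 = 0.614.
For two independent groups with equal n: n = 2·((z_{α} + z_β) / d)².
z_{α} + z_β = 1.645 + 0.674 = 2.319.
n = 2 × (2.319 / 0.614)² = 2 × 3.777² = 2 × 14.26 = 28.5.
Round up to the next whole participant.

n = 29 per group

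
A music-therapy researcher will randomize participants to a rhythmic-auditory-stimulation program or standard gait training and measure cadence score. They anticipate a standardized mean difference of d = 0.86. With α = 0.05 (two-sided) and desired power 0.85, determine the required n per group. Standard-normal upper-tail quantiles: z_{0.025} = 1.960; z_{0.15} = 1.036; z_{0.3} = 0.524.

n = 25 per group

For two independent groups with equal n: n = 2·((z_{α/2} + z_β) / d)².
z_{α/2} + z_β = 1.960 + 1.036 = 2.996.
n = 2 × (2.996 / 0.86)² = 2 × 3.484² = 2 × 12.14 = 24.3.
Round up to the next whole participant.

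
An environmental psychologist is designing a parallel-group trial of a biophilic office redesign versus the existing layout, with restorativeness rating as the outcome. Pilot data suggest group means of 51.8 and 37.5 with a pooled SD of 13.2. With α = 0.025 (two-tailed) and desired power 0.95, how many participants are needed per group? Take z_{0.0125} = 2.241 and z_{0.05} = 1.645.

n = 26 per group

Cohen's d = |M₁ − M₂| / SD_pooled = |51.8 − 37.5| / 13.2 = 14.3 / 13.2 = 1.083.
For two independent groups with equal n: n = 2·((z_{α/2} + z_β) / d)².
z_{α/2} + z_β = 2.241 + 1.645 = 3.886.
n = 2 × (3.886 / 1.083)² = 2 × 3.588² = 2 × 12.88 = 25.8.
Round up to the next whole participant.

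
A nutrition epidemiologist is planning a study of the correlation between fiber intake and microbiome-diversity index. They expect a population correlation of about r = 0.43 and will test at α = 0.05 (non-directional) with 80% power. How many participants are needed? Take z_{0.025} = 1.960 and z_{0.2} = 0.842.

n = 41

Fisher's z: C = ½·ln((1+r)/(1−r)) = ½·ln(2.5088) = 0.4599.
n = ((z_{α/2} + z_β)/C)² + 3.
(1.960 + 0.842) / 0.4599 = 2.802 / 0.4599 = 6.093.
n = 6.093² + 3 = 37.12 + 3 = 40.1.
Round up.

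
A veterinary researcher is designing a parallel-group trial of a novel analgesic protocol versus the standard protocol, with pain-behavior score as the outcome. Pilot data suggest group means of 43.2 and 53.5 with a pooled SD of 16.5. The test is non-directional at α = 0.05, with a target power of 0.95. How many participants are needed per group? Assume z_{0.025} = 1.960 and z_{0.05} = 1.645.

Cohen's d = |M₁ − M₂| / SD_pooled = |43.2 − 53.5| / 16.5 = 10.3 / 16.5 = 0.624.
For two independent groups with equal n: n = 2·((z_{α/2} + z_β) / d)².
z_{α/2} + z_β = 1.960 + 1.645 = 3.605.
n = 2 × (3.605 / 0.624)² = 2 × 5.777² = 2 × 33.38 = 66.8.
Round up to the next whole participant.

n = 67 per group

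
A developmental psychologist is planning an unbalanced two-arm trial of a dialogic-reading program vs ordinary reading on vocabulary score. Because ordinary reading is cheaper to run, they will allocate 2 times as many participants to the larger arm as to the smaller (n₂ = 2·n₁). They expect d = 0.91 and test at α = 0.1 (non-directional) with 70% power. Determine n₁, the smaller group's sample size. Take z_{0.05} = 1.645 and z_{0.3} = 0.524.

With allocation ratio k = n₂/n₁ = 2, Var(x̄₁−x̄₂) = σ²(1/n₁ + 1/(k·n₁)) = σ²·(k+1)/(k·n₁).
So n₁ = (1 + 1/k)·((z_{α/2} + z_β)/d)² = 1.500 × (2.169/0.91)².
n₁ = 1.500 × 5.68 = 8.5.
Round up: n₁ = 9, giving n₂ = 2 × 9 = 18.

n₁ = 9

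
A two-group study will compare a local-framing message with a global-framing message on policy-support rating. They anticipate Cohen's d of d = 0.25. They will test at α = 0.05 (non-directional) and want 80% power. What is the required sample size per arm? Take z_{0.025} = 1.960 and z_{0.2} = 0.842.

For two independent groups with equal n: n = 2·((z_{α/2} + z_β) / d)².
z_{α/2} + z_β = 1.960 + 0.842 = 2.802.
n = 2 × (2.802 / 0.25)² = 2 × 11.208² = 2 × 125.62 = 251.2.
Round up to the next whole participant.

n = 252 per group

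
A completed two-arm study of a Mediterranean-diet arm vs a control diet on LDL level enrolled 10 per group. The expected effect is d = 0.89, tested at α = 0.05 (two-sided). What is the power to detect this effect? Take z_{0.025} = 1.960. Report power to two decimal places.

power ≈ 0.51

For two equal groups, power = Φ(d·√(n/2) − z_{α/2}).
d·√(n/2) = 0.89 × √(10/2) = 0.89 × 2.236 = 1.990.
z_β = 1.990 − 1.960 = 0.030.
Power = Φ(0.030) = 0.512.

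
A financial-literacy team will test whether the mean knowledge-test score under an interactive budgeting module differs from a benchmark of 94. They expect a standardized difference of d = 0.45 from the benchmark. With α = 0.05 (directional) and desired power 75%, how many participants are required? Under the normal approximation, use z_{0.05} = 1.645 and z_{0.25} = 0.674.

n = 27

For a one-sample test: n = ((z_{α} + z_β) / d)².
z_{α} + z_β = 1.645 + 0.674 = 2.319.
n = (2.319 / 0.45)² = 5.153² = 26.56.
Round up.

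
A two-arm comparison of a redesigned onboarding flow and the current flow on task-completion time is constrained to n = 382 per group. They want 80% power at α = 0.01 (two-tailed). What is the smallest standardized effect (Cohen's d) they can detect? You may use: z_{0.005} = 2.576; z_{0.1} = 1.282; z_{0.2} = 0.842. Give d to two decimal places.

d_min ≈ 0.25

For two independent groups of n = 382 each: d_min = (z_{α/2} + z_β)·√(2/n).
z-sum = 2.576 + 0.842 = 3.418.
d_min = 3.418 × √(2/382) = 3.418 × 0.0724 = 0.247.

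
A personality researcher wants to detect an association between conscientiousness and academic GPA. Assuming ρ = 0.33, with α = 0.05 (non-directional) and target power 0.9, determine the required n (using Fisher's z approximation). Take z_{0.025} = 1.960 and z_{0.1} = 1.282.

n = 93

Fisher's z: C = ½·ln((1+r)/(1−r)) = ½·ln(1.9851) = 0.3428.
n = ((z_{α/2} + z_β)/C)² + 3.
(1.960 + 1.282) / 0.3428 = 3.242 / 0.3428 = 9.457.
n = 9.457² + 3 = 89.44 + 3 = 92.4.
Round up.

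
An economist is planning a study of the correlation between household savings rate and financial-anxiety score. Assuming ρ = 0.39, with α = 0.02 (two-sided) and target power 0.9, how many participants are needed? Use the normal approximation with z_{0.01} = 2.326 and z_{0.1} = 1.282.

Fisher's z: C = ½·ln((1+r)/(1−r)) = ½·ln(2.2787) = 0.4118.
n = ((z_{α/2} + z_β)/C)² + 3.
(2.326 + 1.282) / 0.4118 = 3.608 / 0.4118 = 8.762.
n = 8.762² + 3 = 76.76 + 3 = 79.8.
Round up.

n = 80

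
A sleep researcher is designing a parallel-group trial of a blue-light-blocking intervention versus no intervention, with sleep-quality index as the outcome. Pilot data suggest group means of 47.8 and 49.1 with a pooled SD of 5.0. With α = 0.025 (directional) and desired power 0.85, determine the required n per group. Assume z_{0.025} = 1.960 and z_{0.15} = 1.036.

n = 266 per group

Cohen's d = |M₁ − M₂| / SD_pooled = |47.8 − 49.1| / 5.0 = 1.3 / 5.0 = 0.260.
For two independent groups with equal n: n = 2·((z_{α} + z_β) / d)².
z_{α} + z_β = 1.960 + 1.036 = 2.996.
n = 2 × (2.996 / 0.260)² = 2 × 11.523² = 2 × 132.78 = 265.6.
Round up to the next whole participant.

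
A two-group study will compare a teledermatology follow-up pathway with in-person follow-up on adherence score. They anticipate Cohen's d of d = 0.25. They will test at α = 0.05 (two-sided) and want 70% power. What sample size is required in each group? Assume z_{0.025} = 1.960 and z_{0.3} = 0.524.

For two independent groups with equal n: n = 2·((z_{α/2} + z_β) / d)².
z_{α/2} + z_β = 1.960 + 0.524 = 2.484.
n = 2 × (2.484 / 0.25)² = 2 × 9.936² = 2 × 98.72 = 197.4.
Round up to the next whole participant.

n = 198 per group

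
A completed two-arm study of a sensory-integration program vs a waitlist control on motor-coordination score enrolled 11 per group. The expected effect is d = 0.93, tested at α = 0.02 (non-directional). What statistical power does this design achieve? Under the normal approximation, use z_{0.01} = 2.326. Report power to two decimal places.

For two equal groups, power = Φ(d·√(n/2) − z_{α/2}).
d·√(n/2) = 0.93 × √(11/2) = 0.93 × 2.345 = 2.181.
z_β = 2.181 − 2.326 = -0.145.
Power = Φ(-0.145) = 0.442.

power ≈ 0.44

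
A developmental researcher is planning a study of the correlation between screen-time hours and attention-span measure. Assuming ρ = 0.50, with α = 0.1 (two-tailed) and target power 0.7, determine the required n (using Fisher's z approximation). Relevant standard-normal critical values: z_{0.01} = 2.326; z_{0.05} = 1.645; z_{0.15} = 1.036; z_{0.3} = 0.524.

Fisher's z: C = ½·ln((1+r)/(1−r)) = ½·ln(3.0000) = 0.5493.
n = ((z_{α/2} + z_β)/C)² + 3.
(1.645 + 0.524) / 0.5493 = 2.169 / 0.5493 = 3.949.
n = 3.949² + 3 = 15.59 + 3 = 18.6.
Round up.

n = 19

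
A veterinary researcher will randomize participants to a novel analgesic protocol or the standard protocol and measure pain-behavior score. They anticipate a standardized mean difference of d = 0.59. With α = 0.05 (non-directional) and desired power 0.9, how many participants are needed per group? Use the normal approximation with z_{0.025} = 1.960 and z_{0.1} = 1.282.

n = 61 per group

For two independent groups with equal n: n = 2·((z_{α/2} + z_β) / d)².
z_{α/2} + z_β = 1.960 + 1.282 = 3.242.
n = 2 × (3.242 / 0.59)² = 2 × 5.495² = 2 × 30.19 = 60.4.
Round up to the next whole participant.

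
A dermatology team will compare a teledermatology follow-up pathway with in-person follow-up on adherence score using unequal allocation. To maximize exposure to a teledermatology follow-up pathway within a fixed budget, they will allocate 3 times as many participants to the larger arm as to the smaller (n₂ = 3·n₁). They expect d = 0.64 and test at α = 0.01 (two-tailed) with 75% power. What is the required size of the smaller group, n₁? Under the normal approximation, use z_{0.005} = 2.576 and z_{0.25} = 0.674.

n₁ = 35

With allocation ratio k = n₂/n₁ = 3, Var(x̄₁−x̄₂) = σ²(1/n₁ + 1/(k·n₁)) = σ²·(k+1)/(k·n₁).
So n₁ = (1 + 1/k)·((z_{α/2} + z_β)/d)² = 1.333 × (3.250/0.64)².
n₁ = 1.333 × 25.79 = 34.4.
Round up: n₁ = 35, giving n₂ = 3 × 35 = 105.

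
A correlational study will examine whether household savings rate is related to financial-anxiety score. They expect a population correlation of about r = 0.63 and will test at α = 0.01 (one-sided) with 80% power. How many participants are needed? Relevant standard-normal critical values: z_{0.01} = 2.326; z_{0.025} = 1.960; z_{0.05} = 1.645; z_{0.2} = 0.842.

n = 22

Fisher's z: C = ½·ln((1+r)/(1−r)) = ½·ln(4.4054) = 0.7414.
n = ((z_{α} + z_β)/C)² + 3.
(2.326 + 0.842) / 0.7414 = 3.168 / 0.7414 = 4.273.
n = 4.273² + 3 = 18.26 + 3 = 21.3.
Round up.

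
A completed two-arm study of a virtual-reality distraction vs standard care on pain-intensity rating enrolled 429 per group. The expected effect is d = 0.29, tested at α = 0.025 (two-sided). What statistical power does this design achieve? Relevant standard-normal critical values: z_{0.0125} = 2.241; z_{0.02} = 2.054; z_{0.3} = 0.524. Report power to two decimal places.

power ≈ 0.98

For two equal groups, power = Φ(d·√(n/2) − z_{α/2}).
d·√(n/2) = 0.29 × √(429/2) = 0.29 × 14.646 = 4.247.
z_β = 4.247 − 2.241 = 2.006.
Power = Φ(2.006) = 0.978.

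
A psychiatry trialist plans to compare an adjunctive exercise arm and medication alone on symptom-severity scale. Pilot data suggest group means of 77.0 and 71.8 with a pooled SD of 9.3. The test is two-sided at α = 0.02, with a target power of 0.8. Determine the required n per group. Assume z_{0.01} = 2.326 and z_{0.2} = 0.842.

Cohen's d = |M₁ − M₂| / SD_pooled = |77.0 − 71.8| / 9.3 = 5.2 / 9.3 = 0.559.
For two independent groups with equal n: n = 2·((z_{α/2} + z_β) / d)².
z_{α/2} + z_β = 2.326 + 0.842 = 3.168.
n = 2 × (3.168 / 0.559)² = 2 × 5.667² = 2 × 32.12 = 64.2.
Round up to the next whole participant.

n = 65 per group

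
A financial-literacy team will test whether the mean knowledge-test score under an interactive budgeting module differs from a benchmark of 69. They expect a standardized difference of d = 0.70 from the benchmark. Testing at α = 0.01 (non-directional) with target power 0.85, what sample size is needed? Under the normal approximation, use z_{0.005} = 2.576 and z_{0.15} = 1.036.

For a one-sample test: n = ((z_{α/2} + z_β) / d)².
z_{α/2} + z_β = 2.576 + 1.036 = 3.612.
n = (3.612 / 0.70)² = 5.160² = 26.63.
Round up.

n = 27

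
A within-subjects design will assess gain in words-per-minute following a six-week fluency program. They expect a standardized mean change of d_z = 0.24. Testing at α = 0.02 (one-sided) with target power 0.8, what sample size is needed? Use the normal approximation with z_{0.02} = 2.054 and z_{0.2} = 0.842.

n = 146 pairs

For a paired (one-sample on differences) test: n = ((z_{α} + z_β) / d)².
z_{α} + z_β = 2.054 + 0.842 = 2.896.
n = (2.896 / 0.24)² = 12.067² = 145.60.
Round up.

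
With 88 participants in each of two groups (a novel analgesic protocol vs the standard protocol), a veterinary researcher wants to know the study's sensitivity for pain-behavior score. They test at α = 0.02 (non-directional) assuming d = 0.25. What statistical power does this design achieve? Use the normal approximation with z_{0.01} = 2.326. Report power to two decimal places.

For two equal groups, power = Φ(d·√(n/2) − z_{α/2}).
d·√(n/2) = 0.25 × √(88/2) = 0.25 × 6.633 = 1.658.
z_β = 1.658 − 2.326 = -0.668.
Power = Φ(-0.668) = 0.252.

power ≈ 0.25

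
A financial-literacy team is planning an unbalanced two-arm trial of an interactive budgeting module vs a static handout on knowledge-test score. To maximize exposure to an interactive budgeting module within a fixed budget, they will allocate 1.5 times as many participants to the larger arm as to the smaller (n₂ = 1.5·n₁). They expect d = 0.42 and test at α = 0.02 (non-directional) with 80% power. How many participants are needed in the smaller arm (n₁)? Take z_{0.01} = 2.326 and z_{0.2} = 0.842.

With allocation ratio k = n₂/n₁ = 1.5, Var(x̄₁−x̄₂) = σ²(1/n₁ + 1/(k·n₁)) = σ²·(k+1)/(k·n₁).
So n₁ = (1 + 1/k)·((z_{α/2} + z_β)/d)² = 1.667 × (3.168/0.42)².
n₁ = 1.667 × 56.89 = 94.8.
Round up: n₁ = 95, giving n₂ = ⌈1.5 × 95⌉ = ⌈142.5⌉ = 143.

n₁ = 95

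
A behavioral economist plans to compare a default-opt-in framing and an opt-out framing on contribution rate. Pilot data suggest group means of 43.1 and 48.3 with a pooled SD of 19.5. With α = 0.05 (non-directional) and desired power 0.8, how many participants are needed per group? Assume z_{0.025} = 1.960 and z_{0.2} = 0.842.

n = 221 per group

Cohen's d = |M₁ − M₂| / SD_pooled = |43.1 − 48.3| / 19.5 = 5.2 / 19.5 = 0.267.
For two independent groups with equal n: n = 2·((z_{α/2} + z_β) / d)².
z_{α/2} + z_β = 1.960 + 0.842 = 2.802.
n = 2 × (2.802 / 0.267)² = 2 × 10.494² = 2 × 110.13 = 220.3.
Round up to the next whole participant.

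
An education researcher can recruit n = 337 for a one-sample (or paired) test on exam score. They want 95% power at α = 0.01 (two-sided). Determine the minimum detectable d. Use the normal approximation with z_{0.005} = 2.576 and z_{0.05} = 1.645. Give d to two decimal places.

d_min ≈ 0.23

For a single sample (or paired design) of n = 337: d_min = (z_{α/2} + z_β)/√n.
z-sum = 2.576 + 1.645 = 4.221.
d_min = 4.221 / √337 = 4.221 / 18.358 = 0.230.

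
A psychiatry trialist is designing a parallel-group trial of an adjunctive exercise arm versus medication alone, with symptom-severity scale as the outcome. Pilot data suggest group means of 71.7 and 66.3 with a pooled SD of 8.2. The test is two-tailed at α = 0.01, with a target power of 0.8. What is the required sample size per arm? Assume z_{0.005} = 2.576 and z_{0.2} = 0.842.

n = 54 per group

Cohen's d = |M₁ − M₂| / SD_pooled = |71.7 − 66.3| / 8.2 = 5.4 / 8.2 = 0.659.
For two independent groups with equal n: n = 2·((z_{α/2} + z_β) / d)².
z_{α/2} + z_β = 2.576 + 0.842 = 3.418.
n = 2 × (3.418 / 0.659)² = 2 × 5.187² = 2 × 26.90 = 53.8.
Round up to the next whole participant.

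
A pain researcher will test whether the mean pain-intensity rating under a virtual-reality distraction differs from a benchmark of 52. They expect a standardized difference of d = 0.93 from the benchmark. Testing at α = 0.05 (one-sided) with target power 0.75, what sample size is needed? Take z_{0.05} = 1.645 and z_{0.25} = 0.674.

n = 7

For a one-sample test: n = ((z_{α} + z_β) / d)².
z_{α} + z_β = 1.645 + 0.674 = 2.319.
n = (2.319 / 0.93)² = 2.494² = 6.22.
Round up.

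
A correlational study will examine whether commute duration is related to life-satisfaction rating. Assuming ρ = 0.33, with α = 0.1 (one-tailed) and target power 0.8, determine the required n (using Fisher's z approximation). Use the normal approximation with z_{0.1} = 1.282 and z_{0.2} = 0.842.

Fisher's z: C = ½·ln((1+r)/(1−r)) = ½·ln(1.9851) = 0.3428.
n = ((z_{α} + z_β)/C)² + 3.
(1.282 + 0.842) / 0.3428 = 2.124 / 0.3428 = 6.196.
n = 6.196² + 3 = 38.39 + 3 = 41.4.
Round up.

n = 42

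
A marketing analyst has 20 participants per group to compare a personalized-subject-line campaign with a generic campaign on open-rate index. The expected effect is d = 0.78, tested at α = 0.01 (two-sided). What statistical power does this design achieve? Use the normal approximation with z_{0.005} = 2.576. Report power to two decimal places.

For two equal groups, power = Φ(d·√(n/2) − z_{α/2}).
d·√(n/2) = 0.78 × √(20/2) = 0.78 × 3.162 = 2.467.
z_β = 2.467 − 2.576 = -0.109.
Power = Φ(-0.109) = 0.456.

power ≈ 0.46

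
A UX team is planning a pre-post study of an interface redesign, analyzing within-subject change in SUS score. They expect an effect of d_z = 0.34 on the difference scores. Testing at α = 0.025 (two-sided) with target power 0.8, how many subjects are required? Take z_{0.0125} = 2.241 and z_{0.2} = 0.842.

For a paired (one-sample on differences) test: n = ((z_{α/2} + z_β) / d)².
z_{α/2} + z_β = 2.241 + 0.842 = 3.083.
n = (3.083 / 0.34)² = 9.068² = 82.22.
Round up.

n = 83 pairs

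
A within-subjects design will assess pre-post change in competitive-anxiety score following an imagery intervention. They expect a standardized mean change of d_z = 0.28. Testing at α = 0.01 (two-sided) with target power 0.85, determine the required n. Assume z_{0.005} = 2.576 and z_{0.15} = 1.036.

n = 167 pairs

For a paired (one-sample on differences) test: n = ((z_{α/2} + z_β) / d)².
z_{α/2} + z_β = 2.576 + 1.036 = 3.612.
n = (3.612 / 0.28)² = 12.900² = 166.41.
Round up.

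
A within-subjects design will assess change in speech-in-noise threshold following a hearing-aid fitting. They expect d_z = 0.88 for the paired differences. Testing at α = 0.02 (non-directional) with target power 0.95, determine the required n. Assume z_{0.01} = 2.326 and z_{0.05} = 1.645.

n = 21 pairs

For a paired (one-sample on differences) test: n = ((z_{α/2} + z_β) / d)².
z_{α/2} + z_β = 2.326 + 1.645 = 3.971.
n = (3.971 / 0.88)² = 4.513² = 20.36.
Round up.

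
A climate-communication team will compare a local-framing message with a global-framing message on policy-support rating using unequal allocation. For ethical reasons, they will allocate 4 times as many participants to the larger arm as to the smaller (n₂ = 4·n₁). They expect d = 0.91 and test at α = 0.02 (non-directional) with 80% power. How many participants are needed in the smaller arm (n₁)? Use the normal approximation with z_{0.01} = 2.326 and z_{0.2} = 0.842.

n₁ = 16

With allocation ratio k = n₂/n₁ = 4, Var(x̄₁−x̄₂) = σ²(1/n₁ + 1/(k·n₁)) = σ²·(k+1)/(k·n₁).
So n₁ = (1 + 1/k)·((z_{α/2} + z_β)/d)² = 1.250 × (3.168/0.91)².
n₁ = 1.250 × 12.12 = 15.1.
Round up: n₁ = 16, giving n₂ = 4 × 16 = 64.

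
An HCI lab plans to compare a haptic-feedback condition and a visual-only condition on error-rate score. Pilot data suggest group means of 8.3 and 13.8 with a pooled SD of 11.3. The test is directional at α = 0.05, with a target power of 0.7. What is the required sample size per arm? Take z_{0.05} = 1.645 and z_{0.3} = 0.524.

n = 40 per group

Cohen's d = |M₁ − M₂| / SD_pooled = |8.3 − 13.8| / 11.3 = 5.5 / 11.3 = 0.487.
For two independent groups with equal n: n = 2·((z_{α} + z_β) / d)².
z_{α} + z_β = 1.645 + 0.524 = 2.169.
n = 2 × (2.169 / 0.487)² = 2 × 4.454² = 2 × 19.84 = 39.7.
Round up to the next whole participant.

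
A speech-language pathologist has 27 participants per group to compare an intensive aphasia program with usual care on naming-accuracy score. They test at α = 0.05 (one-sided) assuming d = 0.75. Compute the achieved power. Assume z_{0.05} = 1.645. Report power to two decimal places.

power ≈ 0.87

For two equal groups, power = Φ(d·√(n/2) − z_{α}).
d·√(n/2) = 0.75 × √(27/2) = 0.75 × 3.674 = 2.756.
z_β = 2.756 − 1.645 = 1.111.
Power = Φ(1.111) = 0.867.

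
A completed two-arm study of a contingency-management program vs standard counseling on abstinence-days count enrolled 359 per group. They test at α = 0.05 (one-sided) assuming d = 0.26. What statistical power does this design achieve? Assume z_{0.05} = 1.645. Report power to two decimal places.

For two equal groups, power = Φ(d·√(n/2) − z_{α}).
d·√(n/2) = 0.26 × √(359/2) = 0.26 × 13.398 = 3.483.
z_β = 3.483 − 1.645 = 1.838.
Power = Φ(1.838) = 0.967.

power ≈ 0.97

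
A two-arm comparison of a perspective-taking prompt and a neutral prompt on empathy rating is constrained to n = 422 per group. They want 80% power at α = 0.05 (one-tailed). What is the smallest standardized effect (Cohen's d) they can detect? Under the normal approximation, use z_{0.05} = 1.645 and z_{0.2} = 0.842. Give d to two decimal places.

For two independent groups of n = 422 each: d_min = (z_{α} + z_β)·√(2/n).
z-sum = 1.645 + 0.842 = 2.487.
d_min = 2.487 × √(2/422) = 2.487 × 0.0688 = 0.171.

d_min ≈ 0.17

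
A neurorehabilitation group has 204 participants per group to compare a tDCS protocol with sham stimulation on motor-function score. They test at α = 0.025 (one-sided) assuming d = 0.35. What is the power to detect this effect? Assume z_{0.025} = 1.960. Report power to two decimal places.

For two equal groups, power = Φ(d·√(n/2) − z_{α}).
d·√(n/2) = 0.35 × √(204/2) = 0.35 × 10.100 = 3.535.
z_β = 3.535 − 1.960 = 1.575.
Power = Φ(1.575) = 0.942.

power ≈ 0.94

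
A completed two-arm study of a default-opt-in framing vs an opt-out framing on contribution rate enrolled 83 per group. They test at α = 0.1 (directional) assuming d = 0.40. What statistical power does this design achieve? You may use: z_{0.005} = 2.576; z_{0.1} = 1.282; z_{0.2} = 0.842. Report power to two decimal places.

power ≈ 0.90

For two equal groups, power = Φ(d·√(n/2) − z_{α}).
d·√(n/2) = 0.40 × √(83/2) = 0.40 × 6.442 = 2.577.
z_β = 2.577 − 1.282 = 1.295.
Power = Φ(1.295) = 0.902.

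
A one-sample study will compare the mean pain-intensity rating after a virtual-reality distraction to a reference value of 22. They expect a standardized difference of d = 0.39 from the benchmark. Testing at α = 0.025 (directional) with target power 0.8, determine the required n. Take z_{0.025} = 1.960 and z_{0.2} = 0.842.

For a one-sample test: n = ((z_{α} + z_β) / d)².
z_{α} + z_β = 1.960 + 0.842 = 2.802.
n = (2.802 / 0.39)² = 7.185² = 51.62.
Round up.

n = 52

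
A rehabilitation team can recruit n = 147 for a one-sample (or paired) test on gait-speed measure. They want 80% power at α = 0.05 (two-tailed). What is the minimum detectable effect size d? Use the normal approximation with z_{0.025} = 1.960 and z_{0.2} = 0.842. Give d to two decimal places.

For a single sample (or paired design) of n = 147: d_min = (z_{α/2} + z_β)/√n.
z-sum = 1.960 + 0.842 = 2.802.
d_min = 2.802 / √147 = 2.802 / 12.124 = 0.231.

d_min ≈ 0.23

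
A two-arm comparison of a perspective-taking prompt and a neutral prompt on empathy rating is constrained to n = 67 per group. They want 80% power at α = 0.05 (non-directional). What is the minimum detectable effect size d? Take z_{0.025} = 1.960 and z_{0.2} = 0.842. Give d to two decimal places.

For two independent groups of n = 67 each: d_min = (z_{α/2} + z_β)·√(2/n).
z-sum = 1.960 + 0.842 = 2.802.
d_min = 2.802 × √(2/67) = 2.802 × 0.1728 = 0.484.

d_min ≈ 0.48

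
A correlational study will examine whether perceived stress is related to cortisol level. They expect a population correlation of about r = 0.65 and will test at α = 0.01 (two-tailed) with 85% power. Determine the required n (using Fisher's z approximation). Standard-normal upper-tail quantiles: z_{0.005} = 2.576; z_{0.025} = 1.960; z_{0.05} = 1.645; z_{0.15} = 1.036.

Fisher's z: C = ½·ln((1+r)/(1−r)) = ½·ln(4.7143) = 0.7753.
n = ((z_{α/2} + z_β)/C)² + 3.
(2.576 + 1.036) / 0.7753 = 3.612 / 0.7753 = 4.659.
n = 4.659² + 3 = 21.70 + 3 = 24.7.
Round up.

n = 25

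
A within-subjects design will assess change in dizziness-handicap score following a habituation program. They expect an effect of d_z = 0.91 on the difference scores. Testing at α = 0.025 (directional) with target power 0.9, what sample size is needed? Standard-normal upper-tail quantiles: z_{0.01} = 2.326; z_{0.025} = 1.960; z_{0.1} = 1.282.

n = 13 pairs

For a paired (one-sample on differences) test: n = ((z_{α} + z_β) / d)².
z_{α} + z_β = 1.960 + 1.282 = 3.242.
n = (3.242 / 0.91)² = 3.563² = 12.69.
Round up.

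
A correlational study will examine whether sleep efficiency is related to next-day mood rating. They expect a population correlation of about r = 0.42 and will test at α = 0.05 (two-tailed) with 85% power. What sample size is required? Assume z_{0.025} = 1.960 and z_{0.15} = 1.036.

Fisher's z: C = ½·ln((1+r)/(1−r)) = ½·ln(2.4483) = 0.4477.
n = ((z_{α/2} + z_β)/C)² + 3.
(1.960 + 1.036) / 0.4477 = 2.996 / 0.4477 = 6.692.
n = 6.692² + 3 = 44.78 + 3 = 47.8.
Round up.

n = 48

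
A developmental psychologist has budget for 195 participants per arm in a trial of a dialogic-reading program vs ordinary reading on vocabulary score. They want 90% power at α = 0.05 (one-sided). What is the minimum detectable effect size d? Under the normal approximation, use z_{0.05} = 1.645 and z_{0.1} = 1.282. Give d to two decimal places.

For two independent groups of n = 195 each: d_min = (z_{α} + z_β)·√(2/n).
z-sum = 1.645 + 1.282 = 2.927.
d_min = 2.927 × √(2/195) = 2.927 × 0.1013 = 0.296.

d_min ≈ 0.30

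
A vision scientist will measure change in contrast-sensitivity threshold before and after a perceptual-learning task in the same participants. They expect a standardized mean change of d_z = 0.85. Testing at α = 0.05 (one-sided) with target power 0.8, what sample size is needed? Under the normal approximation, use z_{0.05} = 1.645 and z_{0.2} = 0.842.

n = 9 pairs

For a paired (one-sample on differences) test: n = ((z_{α} + z_β) / d)².
z_{α} + z_β = 1.645 + 0.842 = 2.487.
n = (2.487 / 0.85)² = 2.926² = 8.56.
Round up.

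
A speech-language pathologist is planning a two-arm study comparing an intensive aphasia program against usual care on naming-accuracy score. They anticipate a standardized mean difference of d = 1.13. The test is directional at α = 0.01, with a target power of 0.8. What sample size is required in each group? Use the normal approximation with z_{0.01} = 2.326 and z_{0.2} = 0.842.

For two independent groups with equal n: n = 2·((z_{α} + z_β) / d)².
z_{α} + z_β = 2.326 + 0.842 = 3.168.
n = 2 × (3.168 / 1.13)² = 2 × 2.804² = 2 × 7.86 = 15.7.
Round up to the next whole participant.

n = 16 per group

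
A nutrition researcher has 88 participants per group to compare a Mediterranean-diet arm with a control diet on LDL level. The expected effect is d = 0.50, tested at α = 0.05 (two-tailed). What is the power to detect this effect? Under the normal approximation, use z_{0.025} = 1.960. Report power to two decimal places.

power ≈ 0.91

For two equal groups, power = Φ(d·√(n/2) − z_{α/2}).
d·√(n/2) = 0.50 × √(88/2) = 0.50 × 6.633 = 3.317.
z_β = 3.317 − 1.960 = 1.357.
Power = Φ(1.357) = 0.913.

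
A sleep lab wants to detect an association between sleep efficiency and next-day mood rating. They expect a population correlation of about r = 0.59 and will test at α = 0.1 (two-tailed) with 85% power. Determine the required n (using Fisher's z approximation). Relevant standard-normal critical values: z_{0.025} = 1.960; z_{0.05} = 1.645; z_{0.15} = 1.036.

n = 19

Fisher's z: C = ½·ln((1+r)/(1−r)) = ½·ln(3.8780) = 0.6777.
n = ((z_{α/2} + z_β)/C)² + 3.
(1.645 + 1.036) / 0.6777 = 2.681 / 0.6777 = 3.956.
n = 3.956² + 3 = 15.65 + 3 = 18.7.
Round up.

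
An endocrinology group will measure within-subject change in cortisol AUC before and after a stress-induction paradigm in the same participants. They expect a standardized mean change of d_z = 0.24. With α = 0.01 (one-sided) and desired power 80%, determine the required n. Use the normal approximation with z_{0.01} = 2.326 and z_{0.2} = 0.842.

For a paired (one-sample on differences) test: n = ((z_{α} + z_β) / d)².
z_{α} + z_β = 2.326 + 0.842 = 3.168.
n = (3.168 / 0.24)² = 13.200² = 174.24.
Round up.

n = 175 pairs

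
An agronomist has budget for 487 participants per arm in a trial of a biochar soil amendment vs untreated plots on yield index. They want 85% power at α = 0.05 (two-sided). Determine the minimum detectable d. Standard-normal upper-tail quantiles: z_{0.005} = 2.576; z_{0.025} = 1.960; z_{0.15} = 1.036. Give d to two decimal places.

For two independent groups of n = 487 each: d_min = (z_{α/2} + z_β)·√(2/n).
z-sum = 1.960 + 1.036 = 2.996.
d_min = 2.996 × √(2/487) = 2.996 × 0.0641 = 0.192.

d_min ≈ 0.19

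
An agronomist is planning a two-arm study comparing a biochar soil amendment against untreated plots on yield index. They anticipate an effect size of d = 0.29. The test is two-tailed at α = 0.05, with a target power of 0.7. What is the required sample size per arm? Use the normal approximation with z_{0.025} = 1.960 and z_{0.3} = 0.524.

For two independent groups with equal n: n = 2·((z_{α/2} + z_β) / d)².
z_{α/2} + z_β = 1.960 + 0.524 = 2.484.
n = 2 × (2.484 / 0.29)² = 2 × 8.566² = 2 × 73.37 = 146.7.
Round up to the next whole participant.

n = 147 per group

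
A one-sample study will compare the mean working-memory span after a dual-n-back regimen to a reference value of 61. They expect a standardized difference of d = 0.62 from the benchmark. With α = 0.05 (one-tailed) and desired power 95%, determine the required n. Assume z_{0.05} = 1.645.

For a one-sample test: n = ((z_{α} + z_β) / d)².
z_{α} + z_β = 1.645 + 1.645 = 3.290.
n = (3.290 / 0.62)² = 5.306² = 28.16.
Round up.

n = 29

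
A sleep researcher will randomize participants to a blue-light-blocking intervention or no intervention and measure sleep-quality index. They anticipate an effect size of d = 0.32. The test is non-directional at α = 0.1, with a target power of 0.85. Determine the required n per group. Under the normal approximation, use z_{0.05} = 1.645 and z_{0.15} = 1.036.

n = 141 per group

For two independent groups with equal n: n = 2·((z_{α/2} + z_β) / d)².
z_{α/2} + z_β = 1.645 + 1.036 = 2.681.
n = 2 × (2.681 / 0.32)² = 2 × 8.378² = 2 × 70.19 = 140.4.
Round up to the next whole participant.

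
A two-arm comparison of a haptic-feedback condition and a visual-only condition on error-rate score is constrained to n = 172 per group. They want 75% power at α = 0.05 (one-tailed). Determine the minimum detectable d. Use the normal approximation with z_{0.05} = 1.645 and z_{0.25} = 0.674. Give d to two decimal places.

d_min ≈ 0.25

For two independent groups of n = 172 each: d_min = (z_{α} + z_β)·√(2/n).
z-sum = 1.645 + 0.674 = 2.319.
d_min = 2.319 × √(2/172) = 2.319 × 0.1078 = 0.250.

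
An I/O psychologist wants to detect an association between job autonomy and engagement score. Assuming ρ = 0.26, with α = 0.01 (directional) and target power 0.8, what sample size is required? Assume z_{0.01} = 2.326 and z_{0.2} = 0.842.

Fisher's z: C = ½·ln((1+r)/(1−r)) = ½·ln(1.7027) = 0.2661.
n = ((z_{α} + z_β)/C)² + 3.
(2.326 + 0.842) / 0.2661 = 3.168 / 0.2661 = 11.905.
n = 11.905² + 3 = 141.74 + 3 = 144.7.
Round up.

n = 145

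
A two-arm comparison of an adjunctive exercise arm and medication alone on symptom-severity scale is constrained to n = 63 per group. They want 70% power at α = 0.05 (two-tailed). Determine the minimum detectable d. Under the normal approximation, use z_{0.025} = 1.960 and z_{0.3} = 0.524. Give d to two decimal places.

d_min ≈ 0.44

For two independent groups of n = 63 each: d_min = (z_{α/2} + z_β)·√(2/n).
z-sum = 1.960 + 0.524 = 2.484.
d_min = 2.484 × √(2/63) = 2.484 × 0.1782 = 0.443.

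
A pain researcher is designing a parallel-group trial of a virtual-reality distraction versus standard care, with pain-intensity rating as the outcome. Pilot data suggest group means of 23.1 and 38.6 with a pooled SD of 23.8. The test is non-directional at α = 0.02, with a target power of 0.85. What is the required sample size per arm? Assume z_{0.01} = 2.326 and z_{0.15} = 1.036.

n = 54 per group

Cohen's d = |M₁ − M₂| / SD_pooled = |23.1 − 38.6| / 23.8 = 15.5 / 23.8 = 0.651.
For two independent groups with equal n: n = 2·((z_{α/2} + z_β) / d)².
z_{α/2} + z_β = 2.326 + 1.036 = 3.362.
n = 2 × (3.362 / 0.651)² = 2 × 5.164² = 2 × 26.67 = 53.3.
Round up to the next whole participant.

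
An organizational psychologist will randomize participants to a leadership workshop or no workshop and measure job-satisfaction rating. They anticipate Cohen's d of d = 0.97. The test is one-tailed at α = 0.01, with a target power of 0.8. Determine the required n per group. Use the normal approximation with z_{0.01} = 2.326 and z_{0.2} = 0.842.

n = 22 per group

For two independent groups with equal n: n = 2·((z_{α} + z_β) / d)².
z_{α} + z_β = 2.326 + 0.842 = 3.168.
n = 2 × (3.168 / 0.97)² = 2 × 3.266² = 2 × 10.67 = 21.3.
Round up to the next whole participant.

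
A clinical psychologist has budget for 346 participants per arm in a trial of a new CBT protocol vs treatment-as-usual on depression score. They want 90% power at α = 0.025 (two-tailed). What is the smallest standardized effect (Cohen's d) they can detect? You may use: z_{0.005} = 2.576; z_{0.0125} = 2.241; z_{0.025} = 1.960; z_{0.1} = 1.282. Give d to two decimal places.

d_min ≈ 0.27

For two independent groups of n = 346 each: d_min = (z_{α/2} + z_β)·√(2/n).
z-sum = 2.241 + 1.282 = 3.523.
d_min = 3.523 × √(2/346) = 3.523 × 0.0760 = 0.268.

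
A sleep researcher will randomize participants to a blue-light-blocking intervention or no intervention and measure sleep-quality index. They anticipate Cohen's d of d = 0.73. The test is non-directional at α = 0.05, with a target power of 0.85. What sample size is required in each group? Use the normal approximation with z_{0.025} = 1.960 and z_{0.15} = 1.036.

For two independent groups with equal n: n = 2·((z_{α/2} + z_β) / d)².
z_{α/2} + z_β = 1.960 + 1.036 = 2.996.
n = 2 × (2.996 / 0.73)² = 2 × 4.104² = 2 × 16.84 = 33.7.
Round up to the next whole participant.

n = 34 per group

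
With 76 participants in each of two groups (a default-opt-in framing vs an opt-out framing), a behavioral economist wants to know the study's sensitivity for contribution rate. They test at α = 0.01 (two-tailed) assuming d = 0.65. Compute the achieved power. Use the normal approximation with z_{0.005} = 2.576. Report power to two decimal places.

For two equal groups, power = Φ(d·√(n/2) − z_{α/2}).
d·√(n/2) = 0.65 × √(76/2) = 0.65 × 6.164 = 4.007.
z_β = 4.007 − 2.576 = 1.431.
Power = Φ(1.431) = 0.924.

power ≈ 0.92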